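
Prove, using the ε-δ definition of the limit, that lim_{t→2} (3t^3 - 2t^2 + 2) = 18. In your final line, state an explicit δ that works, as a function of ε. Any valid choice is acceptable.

δ = min(1, ε/47)

Fix ε > 0. We want δ > 0 such that 0 < |t − 2| < δ implies |(3t^3 - 2t^2 + 2) − 18| < ε.
(3t^3 - 2t^2 + 2) − 18 = 3t^3 - 2t^2 - 16 = (t − 2)(3t^2 + 4t + 8).
So |(3t^3 - 2t^2 + 2) − 18| = |t − 2|·|3t^2 + 4t + 8|.
Require δ ≤ 1. Then |t − 2| < 1 gives |t| < 3, and by the triangle inequality |3t^2 + 4t + 8| ≤ 3·3^2 + 4·3 + 8 = 47.
Hence |(3t^3 - 2t^2 + 2) − 18| ≤ 47|t − 2| < ε provided |t − 2| < ε/47.
Choosing δ = min(1, ε/47) ensures both conditions, hence |(3t^3 - 2t^2 + 2) − 18| < ε.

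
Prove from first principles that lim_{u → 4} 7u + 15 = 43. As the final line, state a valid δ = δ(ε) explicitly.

Let ε > 0. We need δ > 0 so that 0 < |u − 4| < δ implies |(7u + 15) − 43| < ε.
|(7u + 15) − 43| = |7u - 28| = 7|u − 4|.
Thus it suffices that |u − 4| < ε/7.
Take δ = ε/7. If 0 < |u − 4| < δ then |(7u + 15) − 43| = 7|u − 4| < 7·(ε/7) = ε.

δ = ε/7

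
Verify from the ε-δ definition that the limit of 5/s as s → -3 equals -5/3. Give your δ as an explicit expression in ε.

δ = min(3/2, (9/10)ε)

Let ε > 0 be given. We seek δ > 0 such that 0 < |s + 3| < δ implies |5/s + 5/3| < ε.
|5/s + 5/3| = 5·|-3 − s|/(3·|s|) = 5|s + 3|/(3|s|).
Require δ ≤ 3/2 so that |s| > 3 − 3/2 = 3/2, hence 3|s| > 9/2.
Then |5/s + 5/3| < 5|s + 3|/(9/2), which is < ε when |s + 3| < (9/10)ε.
Take δ = min(3/2, (9/10)ε). Then 0 < |s + 3| < δ gives both |s + 3| < 3/2 and |s + 3| < (9/10)ε, so |5/s + 5/3| < ε.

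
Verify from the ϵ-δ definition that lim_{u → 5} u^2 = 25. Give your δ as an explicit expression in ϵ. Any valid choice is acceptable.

Suppose ϵ > 0. We seek δ > 0 with 0 < |u − 5| < δ ⇒ |u^2 − 25| < ϵ.
Factor: u^2 − 25 = (u − 5)(u + 5), so |u^2 − 25| = |u − 5|·|u + 5|.
Restrict δ ≤ 1. Then |u − 5| < 1 gives |u| < 6, so by the triangle inequality |u + 5| ≤ 6 + 5 = 11.
Hence |u^2 − 25| ≤ 11|u − 5|, which is < ϵ once |u − 5| < ϵ/11.
Take δ = min(1, ϵ/11). If 0 < |u − 5| < δ then both bounds hold and |u^2 − 25| ≤ 11|u − 5| < 11·(ϵ/11) = ϵ.

δ = min(1, ϵ/11)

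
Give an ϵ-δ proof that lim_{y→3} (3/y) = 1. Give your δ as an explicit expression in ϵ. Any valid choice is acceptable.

δ = min(3/2, (3/2)ϵ)

Suppose ϵ > 0. We seek δ > 0 such that 0 < |y − 3| < δ implies |3/y − 1| < ϵ.
|3/y − 1| = 3·|3 − y|/(3·|y|) = 3|y − 3|/(3|y|).
Require δ ≤ 3/2 so that |y| > 3 − 3/2 = 3/2, hence 3|y| > 9/2.
Then |3/y − 1| < 3|y − 3|/(9/2), which is < ϵ when |y − 3| < (3/2)ϵ.
Take δ = min(3/2, (3/2)ϵ). Then 0 < |y − 3| < δ gives both |y − 3| < 3/2 and |y − 3| < (3/2)ϵ, so |3/y − 1| < ϵ.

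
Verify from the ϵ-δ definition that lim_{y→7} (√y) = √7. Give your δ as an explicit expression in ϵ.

δ = min(7, √7·ϵ)

Let ϵ > 0 be given. We want δ > 0 such that 0 < |y − 7| < δ implies |√y − √7| < ϵ.
Multiplying by the conjugate, |√y − √7| = |y − 7|/(√y + √7).
Restrict δ ≤ 7 so that |y − 7| < 7 forces y > 0, and then √y + √7 > √7.
Hence |√y − √7| < |y − 7|/√7, which is < ϵ once |y − 7| < √7·ϵ.
Take δ = min(7, √7·ϵ). If 0 < |y − 7| < δ then y > 0 and |√y − √7| < |y − 7|/√7 < ϵ.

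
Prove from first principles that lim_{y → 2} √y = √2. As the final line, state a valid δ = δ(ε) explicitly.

Fix ε > 0. We want δ > 0 such that 0 < |y − 2| < δ implies |√y − √2| < ε.
Multiplying by the conjugate, |√y − √2| = |y − 2|/(√y + √2).
Restrict δ ≤ 2 so that |y − 2| < 2 forces y > 0, and then √y + √2 > √2.
Hence |√y − √2| < |y − 2|/√2, which is < ε once |y − 2| < √2·ε.
Take δ = min(2, √2·ε). If 0 < |y − 2| < δ then y > 0 and |√y − √2| < |y − 2|/√2 < ε.

δ = min(2, √2·ε)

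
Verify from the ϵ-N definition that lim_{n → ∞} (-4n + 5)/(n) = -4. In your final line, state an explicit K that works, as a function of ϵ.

K = 5/ϵ

Suppose ϵ > 0. For n ≥ 1, |(-4n + 5)/(n) + 4| = |5|/((n)) = 5/((n)).
Since n ≥ n for n ≥ 1, this is ≤ 5/(n) = 5/n.
So |(-4n + 5)/(n) + 4| < ϵ whenever n > 5/ϵ.
Take K = 5/ϵ. If n > K then |(-4n + 5)/(n) + 4| ≤ 5/n < ϵ.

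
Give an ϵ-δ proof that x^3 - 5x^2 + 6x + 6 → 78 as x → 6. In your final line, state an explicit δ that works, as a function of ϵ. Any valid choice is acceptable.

δ = min(1, ϵ/68)

Let ϵ > 0. We want δ > 0 such that 0 < |x − 6| < δ implies |(x^3 - 5x^2 + 6x + 6) − 78| < ϵ.
(x^3 - 5x^2 + 6x + 6) − 78 = x^3 - 5x^2 + 6x - 72 = (x − 6)(x^2 + x + 12).
So |(x^3 - 5x^2 + 6x + 6) − 78| = |x − 6|·|x^2 + x + 12|.
Require δ ≤ 1. Then |x − 6| < 1 gives |x| < 7, and by the triangle inequality |x^2 + x + 12| ≤ 7^2 + 7 + 12 = 68.
Hence |(x^3 - 5x^2 + 6x + 6) − 78| ≤ 68|x − 6| < ϵ provided |x − 6| < ϵ/68.
Choosing δ = min(1, ϵ/68) ensures both conditions, hence |(x^3 - 5x^2 + 6x + 6) − 78| < ϵ.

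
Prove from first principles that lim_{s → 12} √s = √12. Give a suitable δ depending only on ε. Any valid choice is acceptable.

δ = min(12, √12·ε)

Fix ε > 0. We want δ > 0 such that 0 < |s − 12| < δ implies |√s − √12| < ε.
Rationalise: √s − √12 = (s − 12)/(√s + √12), so |√s − √12| = |s − 12|/(√s + √12).
Restrict δ ≤ 12 so that |s − 12| < 12 forces s > 0, and then √s + √12 > √12.
Hence |√s − √12| < |s − 12|/√12, which is < ε once |s − 12| < √12·ε.
Take δ = min(12, √12·ε). If 0 < |s − 12| < δ then s > 0 and |√s − √12| < |s − 12|/√12 < ε.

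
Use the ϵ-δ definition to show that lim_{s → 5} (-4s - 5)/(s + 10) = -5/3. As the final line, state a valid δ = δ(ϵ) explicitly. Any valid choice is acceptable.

δ = min(15/2, (45/14)ϵ)

Fix ϵ > 0. We want δ > 0 with 0 < |s − 5| < δ ⇒ |(-4s - 5)/(s + 10) + 5/3| < ϵ.
Combining over a common denominator, (-4s - 5)/(s + 10) + 5/3 = [(-4s - 5)·15 − (-25)·(s + 10)] / [15·(s + 10)] = -35(s − 5) / (15(s + 10)).
So |(-4s - 5)/(s + 10) + 5/3| = 35|s − 5| / (15·|s + 10|).
Restrict δ ≤ 15/2. Then |s − 5| < 15/2 gives |s + 10| = |(s − 5) + 15| ≥ 15 − 15/2 = 15/2.
Hence |(-4s - 5)/(s + 10) + 5/3| < 35|s − 5|/(15·(15/2)) = (14/45)|s − 5|, which is < ϵ once |s − 5| < (45/14)ϵ.
Take δ = min(15/2, (45/14)ϵ). Then 0 < |s − 5| < δ forces both bounds, so |(-4s - 5)/(s + 10) + 5/3| < ϵ.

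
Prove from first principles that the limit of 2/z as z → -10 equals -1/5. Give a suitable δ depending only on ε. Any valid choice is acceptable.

Let ε > 0. We seek δ > 0 such that 0 < |z + 10| < δ implies |2/z + 1/5| < ε.
|2/z + 1/5| = 2·|-10 − z|/(10·|z|) = 2|z + 10|/(10|z|).
Require δ ≤ 5 so that |z| > 10 − 5 = 5, hence 10|z| > 50.
Then |2/z + 1/5| < 2|z + 10|/50, which is < ε when |z + 10| < 25ε.
Take δ = min(5, 25ε). Then 0 < |z + 10| < δ gives both |z + 10| < 5 and |z + 10| < 25ε, so |2/z + 1/5| < ε.

δ = min(5, 25ε)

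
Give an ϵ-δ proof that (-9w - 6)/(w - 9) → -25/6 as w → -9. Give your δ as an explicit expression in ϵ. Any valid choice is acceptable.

δ = min(9, (54/29)ϵ)

Let ϵ > 0 be given. We want δ > 0 with 0 < |w + 9| < δ ⇒ |(-9w - 6)/(w - 9) + 25/6| < ϵ.
Combining over a common denominator, (-9w - 6)/(w - 9) + 25/6 = [(-9w - 6)·(-18) − 75·(w - 9)] / [(-18)·(w - 9)] = 87(w + 9) / ((-18)(w - 9)).
So |(-9w - 6)/(w - 9) + 25/6| = 87|w + 9| / (18·|w − 9|).
Require δ ≤ 9, so |w − 9| ≥ |-18| − |w + 9| > 18 − 9 = 9.
Hence |(-9w - 6)/(w - 9) + 25/6| < 87|w + 9|/(18·9) = (29/54)|w + 9|, which is < ϵ once |w + 9| < (54/29)ϵ.
Take δ = min(9, (54/29)ϵ). Then 0 < |w + 9| < δ forces both bounds, so |(-9w - 6)/(w - 9) + 25/6| < ϵ.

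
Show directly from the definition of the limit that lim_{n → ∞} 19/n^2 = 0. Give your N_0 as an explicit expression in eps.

Let eps > 0 be given. For n ≥ 1, |19/n^2 − 0| = 19/n^2.
19/n^2 < eps ⇔ n^2 > 19/eps ⇔ n > (19/eps)^{1/2}.
Take N_0 = (19/eps)^{1/2}. Then n > N_0 implies 19/n^2 < eps.

N_0 = (19/eps)^{1/2}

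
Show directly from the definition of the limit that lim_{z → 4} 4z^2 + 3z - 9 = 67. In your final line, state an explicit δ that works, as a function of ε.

Let ε > 0 be given. We want δ > 0 such that 0 < |z − 4| < δ implies |(4z^2 + 3z - 9) − 67| < ε.
(4z^2 + 3z - 9) − 67 = 4z^2 + 3z - 76 = (z − 4)(4z + 19).
So |(4z^2 + 3z - 9) − 67| = |z − 4|·|4z + 19|.
Require δ ≤ 1. Then |z − 4| < 1 gives |z| < 5, and by the triangle inequality |4z + 19| ≤ 4·5 + 19 = 39.
Hence |(4z^2 + 3z - 9) − 67| ≤ 39|z − 4| < ε provided |z − 4| < ε/39.
Choosing δ = min(1, ε/39) ensures both conditions, hence |(4z^2 + 3z - 9) − 67| < ε.

δ = min(1, ε/39)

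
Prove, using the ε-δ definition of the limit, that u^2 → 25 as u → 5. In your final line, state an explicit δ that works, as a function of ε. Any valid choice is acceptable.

Suppose ε > 0. We seek δ > 0 with 0 < |u − 5| < δ ⇒ |u^2 − 25| < ε.
Factor: u^2 − 25 = (u − 5)(u + 5), so |u^2 − 25| = |u − 5|·|u + 5|.
Impose δ ≤ 2 so that |u| < 7; then |u + 5| ≤ 12.
Hence |u^2 − 25| ≤ 12|u − 5|, which is < ε once |u − 5| < ε/12.
Take δ = min(2, ε/12). If 0 < |u − 5| < δ then both bounds hold and |u^2 − 25| ≤ 12|u − 5| < 12·(ε/12) = ε.

δ = min(2, ε/12)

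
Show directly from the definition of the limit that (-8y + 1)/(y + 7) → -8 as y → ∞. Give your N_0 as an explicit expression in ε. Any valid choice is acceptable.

N_0 = 57/ε

Let ε > 0 be given. We seek N_0 > 0 such that y > N_0 implies |(-8y + 1)/(y + 7) + 8| < ε.
(-8y + 1)/(y + 7) + 8 = ((-8y + 1) − (-8)(y + 7)) / ((y + 7)) = 57/((y + 7)).
For y > 0 we have y + 7 > y, so |(-8y + 1)/(y + 7) + 8| = 57/((y + 7)) < 57/(y) = 57/y.
Thus |(-8y + 1)/(y + 7) + 8| < ε whenever y > 57/ε.
Take N_0 = 57/ε. If y > N_0 then |(-8y + 1)/(y + 7) + 8| < 57/y < ε.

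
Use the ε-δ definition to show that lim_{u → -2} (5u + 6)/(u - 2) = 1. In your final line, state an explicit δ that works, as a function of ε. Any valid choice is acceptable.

Let ε > 0. We want δ > 0 with 0 < |u + 2| < δ ⇒ |(5u + 6)/(u - 2) − 1| < ε.
Combining over a common denominator, (5u + 6)/(u - 2) − 1 = [(5u + 6)·(-4) − (-4)·(u - 2)] / [(-4)·(u - 2)] = -16(u + 2) / ((-4)(u - 2)).
So |(5u + 6)/(u - 2) − 1| = 16|u + 2| / (4·|u − 2|).
Require δ ≤ 2, so |u − 2| ≥ |-4| − |u + 2| > 4 − 2 = 2.
Hence |(5u + 6)/(u - 2) − 1| < 16|u + 2|/(4·2) = 2|u + 2|, which is < ε once |u + 2| < (1/2)ε.
Take δ = min(2, (1/2)ε). Then 0 < |u + 2| < δ forces both bounds, so |(5u + 6)/(u - 2) − 1| < ε.

δ = min(2, (1/2)ε)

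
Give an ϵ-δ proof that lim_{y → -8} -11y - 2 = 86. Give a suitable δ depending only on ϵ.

δ = ϵ/11

Fix ϵ > 0. We need δ > 0 so that 0 < |y + 8| < δ implies |(-11y - 2) − 86| < ϵ.
|(-11y - 2) − 86| = |-11y - 88| = 11|y + 8|.
So 11|y + 8| < ϵ exactly when |y + 8| < ϵ/11.
Take δ = ϵ/11. If 0 < |y + 8| < δ then |(-11y - 2) − 86| = 11|y + 8| < 11·(ϵ/11) = ϵ.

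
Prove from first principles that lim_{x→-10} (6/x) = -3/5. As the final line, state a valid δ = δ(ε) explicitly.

δ = min(5, (25/3)ε)

Fix ε > 0. We seek δ > 0 such that 0 < |x + 10| < δ implies |6/x + 3/5| < ε.
|6/x + 3/5| = 6·|-10 − x|/(10·|x|) = 6|x + 10|/(10|x|).
Require δ ≤ 5 so that |x| > 10 − 5 = 5, hence 10|x| > 50.
Then |6/x + 3/5| < 6|x + 10|/50, which is < ε when |x + 10| < (25/3)ε.
Take δ = min(5, (25/3)ε). Then 0 < |x + 10| < δ gives both |x + 10| < 5 and |x + 10| < (25/3)ε, so |6/x + 3/5| < ε.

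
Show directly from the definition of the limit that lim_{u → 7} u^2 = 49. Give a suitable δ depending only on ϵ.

δ = min(2, ϵ/16)

Suppose ϵ > 0. We seek δ > 0 with 0 < |u − 7| < δ ⇒ |u^2 − 49| < ϵ.
Factor: u^2 − 49 = (u − 7)(u + 7), so |u^2 − 49| = |u − 7|·|u + 7|.
Impose δ ≤ 2 so that |u| < 9; then |u + 7| ≤ 16.
Hence |u^2 − 49| ≤ 16|u − 7|, which is < ϵ once |u − 7| < ϵ/16.
Take δ = min(2, ϵ/16). If 0 < |u − 7| < δ then both bounds hold and |u^2 − 49| ≤ 16|u − 7| < 16·(ϵ/16) = ϵ.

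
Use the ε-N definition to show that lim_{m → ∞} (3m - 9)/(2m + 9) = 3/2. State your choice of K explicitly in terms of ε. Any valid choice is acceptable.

Suppose ε > 0. For m ≥ 1, |(3m - 9)/(2m + 9) − (3/2)| = |-45|/(2(2m + 9)) = 45/(2(2m + 9)).
Since 2m + 9 ≥ 2m for m ≥ 1, this is ≤ 45/(2·2m) = (45/4)/m.
So |(3m - 9)/(2m + 9) − (3/2)| < ε whenever m > (45/4)/ε.
Take K = (45/4)/ε. If m > K then |(3m - 9)/(2m + 9) − (3/2)| ≤ (45/4)/m < ε.

K = (45/4)/ε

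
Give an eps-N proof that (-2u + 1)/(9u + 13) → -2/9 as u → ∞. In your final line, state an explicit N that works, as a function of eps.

N = (35/81)/eps

Let eps > 0. We seek N > 0 such that u > N implies |(-2u + 1)/(9u + 13) + 2/9| < eps.
(-2u + 1)/(9u + 13) + 2/9 = (9(-2u + 1) − (-2)(9u + 13)) / (9(9u + 13)) = 35/(9(9u + 13)).
For u > 0 we have 9u + 13 > 9u, so |(-2u + 1)/(9u + 13) + 2/9| = 35/(9(9u + 13)) < 35/(9·9u) = (35/81)/u.
Thus |(-2u + 1)/(9u + 13) + 2/9| < eps whenever u > (35/81)/eps.
Take N = (35/81)/eps. If u > N then |(-2u + 1)/(9u + 13) + 2/9| < (35/81)/u < eps.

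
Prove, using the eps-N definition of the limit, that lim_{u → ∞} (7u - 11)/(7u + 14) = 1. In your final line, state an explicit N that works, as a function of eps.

Fix eps > 0. We seek N > 0 such that u > N implies |(7u - 11)/(7u + 14) − 1| < eps.
(7u - 11)/(7u + 14) − 1 = (7(7u - 11) − 7(7u + 14)) / (7(7u + 14)) = -175/(7(7u + 14)).
For u > 0 we have 7u + 14 > 7u, so |(7u - 11)/(7u + 14) − 1| = 175/(7(7u + 14)) < 175/(7·7u) = (25/7)/u.
Thus |(7u - 11)/(7u + 14) − 1| < eps whenever u > (25/7)/eps.
Take N = (25/7)/eps. If u > N then |(7u - 11)/(7u + 14) − 1| < (25/7)/u < eps.

N = (25/7)/eps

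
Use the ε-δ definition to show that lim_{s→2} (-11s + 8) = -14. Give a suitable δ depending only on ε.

δ = ε/11

Suppose ε > 0. We need δ > 0 so that 0 < |s − 2| < δ implies |(-11s + 8) + 14| < ε.
Since (-11s + 8) + 14 = -11(s − 2), we have |(-11s + 8) + 14| = 11|s − 2|.
So 11|s − 2| < ε exactly when |s − 2| < ε/11.
Take δ = ε/11. If 0 < |s − 2| < δ then |(-11s + 8) + 14| = 11|s − 2| < 11·(ε/11) = ε.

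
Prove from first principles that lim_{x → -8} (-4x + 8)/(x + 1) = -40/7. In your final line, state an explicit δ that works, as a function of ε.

δ = min(7/2, (49/24)ε)

Let ε > 0. We want δ > 0 with 0 < |x + 8| < δ ⇒ |(-4x + 8)/(x + 1) + 40/7| < ε.
Combining over a common denominator, (-4x + 8)/(x + 1) + 40/7 = [(-4x + 8)·(-7) − 40·(x + 1)] / [(-7)·(x + 1)] = -12(x + 8) / ((-7)(x + 1)).
So |(-4x + 8)/(x + 1) + 40/7| = 12|x + 8| / (7·|x + 1|).
Restrict δ ≤ 7/2. Then |x + 8| < 7/2 gives |x + 1| = |(x + 8) + (-7)| ≥ 7 − 7/2 = 7/2.
Hence |(-4x + 8)/(x + 1) + 40/7| < 12|x + 8|/(7·(7/2)) = (24/49)|x + 8|, which is < ε once |x + 8| < (49/24)ε.
Take δ = min(7/2, (49/24)ε). Then 0 < |x + 8| < δ forces both bounds, so |(-4x + 8)/(x + 1) + 40/7| < ε.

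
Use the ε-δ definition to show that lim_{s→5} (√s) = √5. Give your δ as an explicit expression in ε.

δ = min(5, √5·ε)

Fix ε > 0. We want δ > 0 such that 0 < |s − 5| < δ implies |√s − √5| < ε.
Rationalise: √s − √5 = (s − 5)/(√s + √5), so |√s − √5| = |s − 5|/(√s + √5).
Restrict δ ≤ 5 so that |s − 5| < 5 forces s > 0, and then √s + √5 > √5.
Hence |√s − √5| < |s − 5|/√5, which is < ε once |s − 5| < √5·ε.
Take δ = min(5, √5·ε). If 0 < |s − 5| < δ then s > 0 and |√s − √5| < |s − 5|/√5 < ε.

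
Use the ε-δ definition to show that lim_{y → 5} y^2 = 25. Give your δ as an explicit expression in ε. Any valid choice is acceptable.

δ = min(1, ε/11)

Fix ε > 0. We seek δ > 0 with 0 < |y − 5| < δ ⇒ |y^2 − 25| < ε.
Factor: y^2 − 25 = (y − 5)(y + 5), so |y^2 − 25| = |y − 5|·|y + 5|.
Impose δ ≤ 1 so that |y| < 6; then |y + 5| ≤ 11.
Hence |y^2 − 25| ≤ 11|y − 5|, which is < ε once |y − 5| < ε/11.
Take δ = min(1, ε/11). If 0 < |y − 5| < δ then both bounds hold and |y^2 − 25| ≤ 11|y − 5| < 11·(ε/11) = ε.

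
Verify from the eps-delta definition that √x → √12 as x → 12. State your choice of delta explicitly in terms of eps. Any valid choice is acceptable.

delta = min(12, √12·eps)

Suppose eps > 0. We want delta > 0 such that 0 < |x − 12| < delta implies |√x − √12| < eps.
Multiplying by the conjugate, |√x − √12| = |x − 12|/(√x + √12).
Restrict delta ≤ 12 so that |x − 12| < 12 forces x > 0, and then √x + √12 > √12.
Hence |√x − √12| < |x − 12|/√12, which is < eps once |x − 12| < √12·eps.
Take delta = min(12, √12·eps). If 0 < |x − 12| < delta then x > 0 and |√x − √12| < |x − 12|/√12 < eps.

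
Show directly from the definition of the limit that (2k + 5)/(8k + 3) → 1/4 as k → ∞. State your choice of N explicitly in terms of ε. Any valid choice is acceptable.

Let ε > 0 be given. For k ≥ 1, |(2k + 5)/(8k + 3) − (1/4)| = |34|/(8(8k + 3)) = 34/(8(8k + 3)).
Since 8k + 3 ≥ 8k for k ≥ 1, this is ≤ 34/(8·8k) = (17/32)/k.
So |(2k + 5)/(8k + 3) − (1/4)| < ε whenever k > (17/32)/ε.
Take N = (17/32)/ε. If k > N then |(2k + 5)/(8k + 3) − (1/4)| ≤ (17/32)/k < ε.

N = (17/32)/ε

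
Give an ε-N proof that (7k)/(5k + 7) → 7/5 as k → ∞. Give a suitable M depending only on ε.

Suppose ε > 0. For k ≥ 1, |(7k)/(5k + 7) − (7/5)| = |-49|/(5(5k + 7)) = 49/(5(5k + 7)).
Since 5k + 7 ≥ 5k for k ≥ 1, this is ≤ 49/(5·5k) = (49/25)/k.
So |(7k)/(5k + 7) − (7/5)| < ε whenever k > (49/25)/ε.
Take M = (49/25)/ε. If k > M then |(7k)/(5k + 7) − (7/5)| ≤ (49/25)/k < ε.

M = (49/25)/ε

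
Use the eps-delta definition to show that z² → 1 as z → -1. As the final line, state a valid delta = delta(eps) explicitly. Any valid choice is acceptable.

Let eps > 0 be given. We seek delta > 0 with 0 < |z + 1| < delta ⇒ |z² − 1| < eps.
Factor: z² − 1 = (z + 1)(z - 1), so |z² − 1| = |z + 1|·|z - 1|.
Restrict delta ≤ 1. Then |z + 1| < 1 gives |z| < 2, so by the triangle inequality |z - 1| ≤ 2 + 1 = 3.
Hence |z² − 1| ≤ 3|z + 1|, which is < eps once |z + 1| < eps/3.
Take delta = min(1, eps/3). If 0 < |z + 1| < delta then both bounds hold and |z² − 1| ≤ 3|z + 1| < 3·(eps/3) = eps.

delta = min(1, eps/3)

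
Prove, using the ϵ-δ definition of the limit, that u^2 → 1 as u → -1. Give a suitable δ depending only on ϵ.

Fix ϵ > 0. We seek δ > 0 with 0 < |u + 1| < δ ⇒ |u^2 − 1| < ϵ.
Factor: u^2 − 1 = (u + 1)(u - 1), so |u^2 − 1| = |u + 1|·|u - 1|.
Restrict δ ≤ 1. Then |u + 1| < 1 gives |u| < 2, so by the triangle inequality |u - 1| ≤ 2 + 1 = 3.
Hence |u^2 − 1| ≤ 3|u + 1|, which is < ϵ once |u + 1| < ϵ/3.
Take δ = min(1, ϵ/3). If 0 < |u + 1| < δ then both bounds hold and |u^2 − 1| ≤ 3|u + 1| < 3·(ϵ/3) = ϵ.

δ = min(1, ϵ/3)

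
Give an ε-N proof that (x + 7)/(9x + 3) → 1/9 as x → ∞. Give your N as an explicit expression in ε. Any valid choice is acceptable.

Let ε > 0 be given. We seek N > 0 such that x > N implies |(x + 7)/(9x + 3) − (1/9)| < ε.
(x + 7)/(9x + 3) − (1/9) = (9(x + 7) − (9x + 3)) / (9(9x + 3)) = 60/(9(9x + 3)).
For x > 0 we have 9x + 3 > 9x, so |(x + 7)/(9x + 3) − (1/9)| = 60/(9(9x + 3)) < 60/(9·9x) = (20/27)/x.
Thus |(x + 7)/(9x + 3) − (1/9)| < ε whenever x > (20/27)/ε.
Take N = (20/27)/ε. If x > N then |(x + 7)/(9x + 3) − (1/9)| < (20/27)/x < ε.

N = (20/27)/ε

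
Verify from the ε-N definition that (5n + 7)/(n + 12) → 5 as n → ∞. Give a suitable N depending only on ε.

Let ε > 0 be given. For n ≥ 1, |(5n + 7)/(n + 12) − 5| = |-53|/((n + 12)) = 53/((n + 12)).
Since n + 12 ≥ n for n ≥ 1, this is ≤ 53/(n) = 53/n.
So |(5n + 7)/(n + 12) − 5| < ε whenever n > 53/ε.
Take N = 53/ε. If n > N then |(5n + 7)/(n + 12) − 5| ≤ 53/n < ε.

N = 53/ε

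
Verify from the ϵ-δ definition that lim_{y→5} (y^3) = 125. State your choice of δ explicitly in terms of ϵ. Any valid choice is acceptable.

δ = min(2, ϵ/109)

Let ϵ > 0. We seek δ > 0 with 0 < |y − 5| < δ ⇒ |y^3 − 125| < ϵ.
Factor: y^3 − 125 = (y − 5)(y^2 + 5y + 25), so |y^3 − 125| = |y − 5|·|y^2 + 5y + 25|.
Restrict δ ≤ 2. Then |y − 5| < 2 gives |y| < 7, so by the triangle inequality |y^2 + 5y + 25| ≤ 7^2 + 5·7 + 25 = 109.
Hence |y^3 − 125| ≤ 109|y − 5|, which is < ϵ once |y − 5| < ϵ/109.
Take δ = min(2, ϵ/109). If 0 < |y − 5| < δ then both bounds hold and |y^3 − 125| ≤ 109|y − 5| < 109·(ϵ/109) = ϵ.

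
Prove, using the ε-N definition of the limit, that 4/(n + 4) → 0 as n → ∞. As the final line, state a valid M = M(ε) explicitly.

M = 4/ε

Let ε > 0 be given. For n ≥ 1, |4/(n + 4) − 0| = 4/(n + 4) ≤ 4/n.
We need 4/n < ε, i.e. n > 4/ε.
Take M = 4/ε. If n > M then |4/(n + 4)| ≤ 4/n < ε.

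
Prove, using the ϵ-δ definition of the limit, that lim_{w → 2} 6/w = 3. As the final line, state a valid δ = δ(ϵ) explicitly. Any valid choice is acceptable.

δ = min(1, (1/3)ϵ)

Fix ϵ > 0. We seek δ > 0 such that 0 < |w − 2| < δ implies |6/w − 3| < ϵ.
|6/w − 3| = 6·|2 − w|/(2·|w|) = 6|w − 2|/(2|w|).
Require δ ≤ 1 so that |w| > 2 − 1 = 1, hence 2|w| > 2.
Then |6/w − 3| < 6|w − 2|/2, which is < ϵ when |w − 2| < (1/3)ϵ.
Take δ = min(1, (1/3)ϵ). Then 0 < |w − 2| < δ gives both |w − 2| < 1 and |w − 2| < (1/3)ϵ, so |6/w − 3| < ϵ.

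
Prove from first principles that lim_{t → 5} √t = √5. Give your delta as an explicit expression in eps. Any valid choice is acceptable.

delta = min(5, √5·eps)

Fix eps > 0. We want delta > 0 such that 0 < |t − 5| < delta implies |√t − √5| < eps.
Rationalise: √t − √5 = (t − 5)/(√t + √5), so |√t − √5| = |t − 5|/(√t + √5).
Restrict delta ≤ 5 so that |t − 5| < 5 forces t > 0, and then √t + √5 > √5.
Hence |√t − √5| < |t − 5|/√5, which is < eps once |t − 5| < √5·eps.
Take delta = min(5, √5·eps). If 0 < |t − 5| < delta then t > 0 and |√t − √5| < |t − 5|/√5 < eps.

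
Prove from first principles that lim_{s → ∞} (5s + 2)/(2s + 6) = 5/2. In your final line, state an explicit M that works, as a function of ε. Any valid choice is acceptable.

M = (13/2)/ε

Let ε > 0. We seek M > 0 such that s > M implies |(5s + 2)/(2s + 6) − (5/2)| < ε.
(5s + 2)/(2s + 6) − (5/2) = (2(5s + 2) − 5(2s + 6)) / (2(2s + 6)) = -26/(2(2s + 6)).
For s > 0 we have 2s + 6 > 2s, so |(5s + 2)/(2s + 6) − (5/2)| = 26/(2(2s + 6)) < 26/(2·2s) = (13/2)/s.
Thus |(5s + 2)/(2s + 6) − (5/2)| < ε whenever s > (13/2)/ε.
Take M = (13/2)/ε. If s > M then |(5s + 2)/(2s + 6) − (5/2)| < (13/2)/s < ε.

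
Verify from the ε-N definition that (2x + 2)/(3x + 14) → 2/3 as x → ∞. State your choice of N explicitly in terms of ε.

N = (22/9)/ε

Suppose ε > 0. We seek N > 0 such that x > N implies |(2x + 2)/(3x + 14) − (2/3)| < ε.
(2x + 2)/(3x + 14) − (2/3) = (3(2x + 2) − 2(3x + 14)) / (3(3x + 14)) = -22/(3(3x + 14)).
For x > 0 we have 3x + 14 > 3x, so |(2x + 2)/(3x + 14) − (2/3)| = 22/(3(3x + 14)) < 22/(3·3x) = (22/9)/x.
Thus |(2x + 2)/(3x + 14) − (2/3)| < ε whenever x > (22/9)/ε.
Take N = (22/9)/ε. If x > N then |(2x + 2)/(3x + 14) − (2/3)| < (22/9)/x < ε.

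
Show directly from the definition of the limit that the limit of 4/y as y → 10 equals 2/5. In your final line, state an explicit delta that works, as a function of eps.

delta = min(5, (25/2)eps)

Let eps > 0. We seek delta > 0 such that 0 < |y − 10| < delta implies |4/y − (2/5)| < eps.
|4/y − (2/5)| = 4·|10 − y|/(10·|y|) = 4|y − 10|/(10|y|).
Require delta ≤ 5 so that |y| > 10 − 5 = 5, hence 10|y| > 50.
Then |4/y − (2/5)| < 4|y − 10|/50, which is < eps when |y − 10| < (25/2)eps.
Take delta = min(5, (25/2)eps). Then 0 < |y − 10| < delta gives both |y − 10| < 5 and |y − 10| < (25/2)eps, so |4/y − (2/5)| < eps.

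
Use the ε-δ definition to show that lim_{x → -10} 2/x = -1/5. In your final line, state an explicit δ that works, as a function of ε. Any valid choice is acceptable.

Let ε > 0. We seek δ > 0 such that 0 < |x + 10| < δ implies |2/x + 1/5| < ε.
|2/x + 1/5| = 2·|-10 − x|/(10·|x|) = 2|x + 10|/(10|x|).
Require δ ≤ 5 so that |x| > 10 − 5 = 5, hence 10|x| > 50.
Then |2/x + 1/5| < 2|x + 10|/50, which is < ε when |x + 10| < 25ε.
Take δ = min(5, 25ε). Then 0 < |x + 10| < δ gives both |x + 10| < 5 and |x + 10| < 25ε, so |2/x + 1/5| < ε.

δ = min(5, 25ε)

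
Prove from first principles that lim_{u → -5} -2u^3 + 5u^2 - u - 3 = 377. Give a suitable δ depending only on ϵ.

Let ϵ > 0. We want δ > 0 such that 0 < |u + 5| < δ implies |(-2u^3 + 5u^2 - u - 3) − 377| < ϵ.
(-2u^3 + 5u^2 - u - 3) − 377 = -2u^3 + 5u^2 - u - 380 = (u + 5)(-2u^2 + 15u - 76).
So |(-2u^3 + 5u^2 - u - 3) − 377| = |u + 5|·|-2u^2 + 15u - 76|.
Require δ ≤ 1. Then |u + 5| < 1 gives |u| < 6, and by the triangle inequality |-2u^2 + 15u - 76| ≤ 2·6^2 + 15·6 + 76 = 238.
Hence |(-2u^3 + 5u^2 - u - 3) − 377| ≤ 238|u + 5| < ϵ provided |u + 5| < ϵ/238.
Take δ = min(1, ϵ/238). Then 0 < |u + 5| < δ gives both |u + 5| < 1 and |u + 5| < ϵ/238, so |(-2u^3 + 5u^2 - u - 3) − 377| < ϵ.

δ = min(1, ϵ/238)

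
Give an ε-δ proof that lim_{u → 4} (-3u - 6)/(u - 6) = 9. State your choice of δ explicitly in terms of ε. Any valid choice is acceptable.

δ = min(1, (1/12)ε)

Let ε > 0 be given. We want δ > 0 with 0 < |u − 4| < δ ⇒ |(-3u - 6)/(u - 6) − 9| < ε.
Combining over a common denominator, (-3u - 6)/(u - 6) − 9 = [(-3u - 6)·(-2) − (-18)·(u - 6)] / [(-2)·(u - 6)] = 24(u − 4) / ((-2)(u - 6)).
So |(-3u - 6)/(u - 6) − 9| = 24|u − 4| / (2·|u − 6|).
Require δ ≤ 1, so |u − 6| ≥ |-2| − |u − 4| > 2 − 1 = 1.
Hence |(-3u - 6)/(u - 6) − 9| < 24|u − 4|/(2·1) = 12|u − 4|, which is < ε once |u − 4| < (1/12)ε.
Take δ = min(1, (1/12)ε). Then 0 < |u − 4| < δ forces both bounds, so |(-3u - 6)/(u - 6) − 9| < ε.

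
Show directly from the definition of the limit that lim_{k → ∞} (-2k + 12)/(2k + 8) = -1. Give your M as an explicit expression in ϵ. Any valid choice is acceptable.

M = 10/ϵ

Suppose ϵ > 0. For k ≥ 1, |(-2k + 12)/(2k + 8) + 1| = |40|/(2(2k + 8)) = 40/(2(2k + 8)).
Since 2k + 8 ≥ 2k for k ≥ 1, this is ≤ 40/(2·2k) = 10/k.
So |(-2k + 12)/(2k + 8) + 1| < ϵ whenever k > 10/ϵ.
Take M = 10/ϵ. If k > M then |(-2k + 12)/(2k + 8) + 1| ≤ 10/k < ϵ.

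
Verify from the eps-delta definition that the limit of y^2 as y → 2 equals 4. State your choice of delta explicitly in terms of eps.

delta = min(1, eps/5)

Let eps > 0 be given. We seek delta > 0 with 0 < |y − 2| < delta ⇒ |y^2 − 4| < eps.
Factor: y^2 − 4 = (y − 2)(y + 2), so |y^2 − 4| = |y − 2|·|y + 2|.
Restrict delta ≤ 1. Then |y − 2| < 1 gives |y| < 3, so by the triangle inequality |y + 2| ≤ 3 + 2 = 5.
Hence |y^2 − 4| ≤ 5|y − 2|, which is < eps once |y − 2| < eps/5.
Take delta = min(1, eps/5). If 0 < |y − 2| < delta then both bounds hold and |y^2 − 4| ≤ 5|y − 2| < 5·(eps/5) = eps.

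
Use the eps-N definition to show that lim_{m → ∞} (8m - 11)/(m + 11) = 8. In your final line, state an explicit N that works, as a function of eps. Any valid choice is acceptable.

Let eps > 0. For m ≥ 1, |(8m - 11)/(m + 11) − 8| = |-99|/((m + 11)) = 99/((m + 11)).
Since m + 11 ≥ m for m ≥ 1, this is ≤ 99/(m) = 99/m.
So |(8m - 11)/(m + 11) − 8| < eps whenever m > 99/eps.
Take N = 99/eps. If m > N then |(8m - 11)/(m + 11) − 8| ≤ 99/m < eps.

N = 99/eps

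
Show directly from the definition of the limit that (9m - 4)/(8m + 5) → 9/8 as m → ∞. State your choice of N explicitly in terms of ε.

Fix ε > 0. For m ≥ 1, |(9m - 4)/(8m + 5) − (9/8)| = |-77|/(8(8m + 5)) = 77/(8(8m + 5)).
Since 8m + 5 ≥ 8m for m ≥ 1, this is ≤ 77/(8·8m) = (77/64)/m.
So |(9m - 4)/(8m + 5) − (9/8)| < ε whenever m > (77/64)/ε.
Take N = (77/64)/ε. If m > N then |(9m - 4)/(8m + 5) − (9/8)| ≤ (77/64)/m < ε.

N = (77/64)/ε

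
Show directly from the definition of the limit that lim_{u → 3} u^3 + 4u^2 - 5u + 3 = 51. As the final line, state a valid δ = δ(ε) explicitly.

δ = min(1, ε/60)

Suppose ε > 0. We want δ > 0 such that 0 < |u − 3| < δ implies |(u^3 + 4u^2 - 5u + 3) − 51| < ε.
(u^3 + 4u^2 - 5u + 3) − 51 = u^3 + 4u^2 - 5u - 48 = (u − 3)(u^2 + 7u + 16).
So |(u^3 + 4u^2 - 5u + 3) − 51| = |u − 3|·|u^2 + 7u + 16|.
Require δ ≤ 1. Then |u − 3| < 1 gives |u| < 4, and by the triangle inequality |u^2 + 7u + 16| ≤ 4^2 + 7·4 + 16 = 60.
Hence |(u^3 + 4u^2 - 5u + 3) − 51| ≤ 60|u − 3| < ε provided |u − 3| < ε/60.
Take δ = min(1, ε/60). Then 0 < |u − 3| < δ gives both |u − 3| < 1 and |u − 3| < ε/60, so |(u^3 + 4u^2 - 5u + 3) − 51| < ε.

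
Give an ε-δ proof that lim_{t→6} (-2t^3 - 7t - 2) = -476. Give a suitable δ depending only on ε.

δ = min(2, ε/303)

Suppose ε > 0. We want δ > 0 such that 0 < |t − 6| < δ implies |(-2t^3 - 7t - 2) + 476| < ε.
(-2t^3 - 7t - 2) + 476 = -2t^3 - 7t + 474 = (t − 6)(-2t^2 - 12t - 79).
So |(-2t^3 - 7t - 2) + 476| = |t − 6|·|-2t^2 - 12t - 79|.
Require δ ≤ 2. Then |t − 6| < 2 gives |t| < 8, and by the triangle inequality |-2t^2 - 12t - 79| ≤ 2·8^2 + 12·8 + 79 = 303.
Hence |(-2t^3 - 7t - 2) + 476| ≤ 303|t − 6| < ε provided |t − 6| < ε/303.
Take δ = min(2, ε/303). Then 0 < |t − 6| < δ gives both |t − 6| < 2 and |t − 6| < ε/303, so |(-2t^3 - 7t - 2) + 476| < ε.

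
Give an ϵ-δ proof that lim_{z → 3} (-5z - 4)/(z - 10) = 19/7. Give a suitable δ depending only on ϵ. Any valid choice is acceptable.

Fix ϵ > 0. We want δ > 0 with 0 < |z − 3| < δ ⇒ |(-5z - 4)/(z - 10) − (19/7)| < ϵ.
Combining over a common denominator, (-5z - 4)/(z - 10) − (19/7) = [(-5z - 4)·(-7) − (-19)·(z - 10)] / [(-7)·(z - 10)] = 54(z − 3) / ((-7)(z - 10)).
So |(-5z - 4)/(z - 10) − (19/7)| = 54|z − 3| / (7·|z − 10|).
Restrict δ ≤ 7/2. Then |z − 3| < 7/2 gives |z − 10| = |(z − 3) + (-7)| ≥ 7 − 7/2 = 7/2.
Hence |(-5z - 4)/(z - 10) − (19/7)| < 54|z − 3|/(7·(7/2)) = (108/49)|z − 3|, which is < ϵ once |z − 3| < (49/108)ϵ.
Take δ = min(7/2, (49/108)ϵ). Then 0 < |z − 3| < δ forces both bounds, so |(-5z - 4)/(z - 10) − (19/7)| < ϵ.

δ = min(7/2, (49/108)ϵ)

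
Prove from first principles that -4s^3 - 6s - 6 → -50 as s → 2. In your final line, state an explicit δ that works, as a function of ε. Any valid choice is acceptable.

δ = min(1, ε/82)

Let ε > 0 be given. We want δ > 0 such that 0 < |s − 2| < δ implies |(-4s^3 - 6s - 6) + 50| < ε.
(-4s^3 - 6s - 6) + 50 = -4s^3 - 6s + 44 = (s − 2)(-4s^2 - 8s - 22).
So |(-4s^3 - 6s - 6) + 50| = |s − 2|·|-4s^2 - 8s - 22|.
Assume first that |s − 2| < 1, so |s| < 3. Then |-4s^2 - 8s - 22| ≤ 4·3^2 + 8·3 + 22 = 82.
Hence |(-4s^3 - 6s - 6) + 50| ≤ 82|s − 2| < ε provided |s − 2| < ε/82.
Take δ = min(1, ε/82). Then 0 < |s − 2| < δ gives both |s − 2| < 1 and |s − 2| < ε/82, so |(-4s^3 - 6s - 6) + 50| < ε.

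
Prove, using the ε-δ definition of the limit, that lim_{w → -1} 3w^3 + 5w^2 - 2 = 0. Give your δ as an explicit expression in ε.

δ = min(1, ε/18)

Let ε > 0. We want δ > 0 such that 0 < |w + 1| < δ implies |(3w^3 + 5w^2 - 2)| < ε.
(3w^3 + 5w^2 - 2) = 3w^3 + 5w^2 - 2 = (w + 1)(3w^2 + 2w - 2).
So |(3w^3 + 5w^2 - 2)| = |w + 1|·|3w^2 + 2w - 2|.
Require δ ≤ 1. Then |w + 1| < 1 gives |w| < 2, and by the triangle inequality |3w^2 + 2w - 2| ≤ 3·2^2 + 2·2 + 2 = 18.
Hence |(3w^3 + 5w^2 - 2)| ≤ 18|w + 1| < ε provided |w + 1| < ε/18.
Take δ = min(1, ε/18). Then 0 < |w + 1| < δ gives both |w + 1| < 1 and |w + 1| < ε/18, so |(3w^3 + 5w^2 - 2)| < ε.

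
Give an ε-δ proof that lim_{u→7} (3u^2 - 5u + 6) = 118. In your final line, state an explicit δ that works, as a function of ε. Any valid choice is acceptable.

δ = min(1, ε/40)

Let ε > 0. We want δ > 0 such that 0 < |u − 7| < δ implies |(3u^2 - 5u + 6) − 118| < ε.
(3u^2 - 5u + 6) − 118 = 3u^2 - 5u - 112 = (u − 7)(3u + 16).
So |(3u^2 - 5u + 6) − 118| = |u − 7|·|3u + 16|.
Assume first that |u − 7| < 1, so |u| < 8. Then |3u + 16| ≤ 3·8 + 16 = 40.
Hence |(3u^2 - 5u + 6) − 118| ≤ 40|u − 7| < ε provided |u − 7| < ε/40.
Take δ = min(1, ε/40). Then 0 < |u − 7| < δ gives both |u − 7| < 1 and |u − 7| < ε/40, so |(3u^2 - 5u + 6) − 118| < ε.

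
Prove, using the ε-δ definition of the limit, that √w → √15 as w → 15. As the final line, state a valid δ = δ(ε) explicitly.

δ = min(15, √15·ε)

Let ε > 0. We want δ > 0 such that 0 < |w − 15| < δ implies |√w − √15| < ε.
Rationalise: √w − √15 = (w − 15)/(√w + √15), so |√w − √15| = |w − 15|/(√w + √15).
Restrict δ ≤ 15 so that |w − 15| < 15 forces w > 0, and then √w + √15 > √15.
Hence |√w − √15| < |w − 15|/√15, which is < ε once |w − 15| < √15·ε.
Take δ = min(15, √15·ε). If 0 < |w − 15| < δ then w > 0 and |√w − √15| < |w − 15|/√15 < ε.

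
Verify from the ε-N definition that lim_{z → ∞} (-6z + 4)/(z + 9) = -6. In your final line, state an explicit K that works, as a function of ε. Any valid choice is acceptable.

Let ε > 0 be given. We seek K > 0 such that z > K implies |(-6z + 4)/(z + 9) + 6| < ε.
(-6z + 4)/(z + 9) + 6 = ((-6z + 4) − (-6)(z + 9)) / ((z + 9)) = 58/((z + 9)).
For z > 0 we have z + 9 > z, so |(-6z + 4)/(z + 9) + 6| = 58/((z + 9)) < 58/(z) = 58/z.
Thus |(-6z + 4)/(z + 9) + 6| < ε whenever z > 58/ε.
Take K = 58/ε. If z > K then |(-6z + 4)/(z + 9) + 6| < 58/z < ε.

K = 58/ε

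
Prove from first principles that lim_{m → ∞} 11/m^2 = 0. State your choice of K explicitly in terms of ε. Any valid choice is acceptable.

Let ε > 0. For m ≥ 1, |11/m^2 − 0| = 11/m^2.
11/m^2 < ε ⇔ m^2 > 11/ε ⇔ m > (11/ε)^{1/2}.
Take K = (11/ε)^{1/2}. Then m > K implies 11/m^2 < ε.

K = (11/ε)^{1/2}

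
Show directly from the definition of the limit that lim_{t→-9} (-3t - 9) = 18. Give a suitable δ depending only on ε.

δ = ε/3

Suppose ε > 0. We need δ > 0 so that 0 < |t + 9| < δ implies |(-3t - 9) − 18| < ε.
|(-3t - 9) − 18| = |-3t - 27| = 3|t + 9|.
So 3|t + 9| < ε exactly when |t + 9| < ε/3.
Choosing δ = ε/3 gives |(-3t - 9) − 18| = 3|t + 9| < ε whenever |t + 9| < δ.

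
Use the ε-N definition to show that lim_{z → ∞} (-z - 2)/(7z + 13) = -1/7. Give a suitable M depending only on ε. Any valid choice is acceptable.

M = (1/49)/ε

Fix ε > 0. We seek M > 0 such that z > M implies |(-z - 2)/(7z + 13) + 1/7| < ε.
(-z - 2)/(7z + 13) + 1/7 = (7(-z - 2) − (-1)(7z + 13)) / (7(7z + 13)) = -1/(7(7z + 13)).
For z > 0 we have 7z + 13 > 7z, so |(-z - 2)/(7z + 13) + 1/7| = 1/(7(7z + 13)) < 1/(7·7z) = (1/49)/z.
Thus |(-z - 2)/(7z + 13) + 1/7| < ε whenever z > (1/49)/ε.
Take M = (1/49)/ε. If z > M then |(-z - 2)/(7z + 13) + 1/7| < (1/49)/z < ε.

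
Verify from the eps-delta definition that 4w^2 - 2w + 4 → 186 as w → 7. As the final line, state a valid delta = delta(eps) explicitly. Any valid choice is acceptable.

delta = min(1, eps/58)

Fix eps > 0. We want delta > 0 such that 0 < |w − 7| < delta implies |(4w^2 - 2w + 4) − 186| < eps.
(4w^2 - 2w + 4) − 186 = 4w^2 - 2w - 182 = (w − 7)(4w + 26).
So |(4w^2 - 2w + 4) − 186| = |w − 7|·|4w + 26|.
Assume first that |w − 7| < 1, so |w| < 8. Then |4w + 26| ≤ 4·8 + 26 = 58.
Hence |(4w^2 - 2w + 4) − 186| ≤ 58|w − 7| < eps provided |w − 7| < eps/58.
Choosing delta = min(1, eps/58) ensures both conditions, hence |(4w^2 - 2w + 4) − 186| < eps.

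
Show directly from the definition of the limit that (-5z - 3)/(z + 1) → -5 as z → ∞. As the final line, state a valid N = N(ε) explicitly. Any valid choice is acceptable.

N = 2/ε

Let ε > 0 be given. We seek N > 0 such that z > N implies |(-5z - 3)/(z + 1) + 5| < ε.
(-5z - 3)/(z + 1) + 5 = ((-5z - 3) − (-5)(z + 1)) / ((z + 1)) = 2/((z + 1)).
For z > 0 we have z + 1 > z, so |(-5z - 3)/(z + 1) + 5| = 2/((z + 1)) < 2/(z) = 2/z.
Thus |(-5z - 3)/(z + 1) + 5| < ε whenever z > 2/ε.
Take N = 2/ε. If z > N then |(-5z - 3)/(z + 1) + 5| < 2/z < ε.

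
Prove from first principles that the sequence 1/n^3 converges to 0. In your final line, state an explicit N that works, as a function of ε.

Let ε > 0 be given. For n ≥ 1, |1/n^3 − 0| = 1/n^3.
1/n^3 < ε ⇔ n^3 > 1/ε ⇔ n > (1/ε)^{1/3}.
Take N = (1/ε)^{1/3}. Then n > N implies 1/n^3 < ε.

N = (1/ε)^{1/3}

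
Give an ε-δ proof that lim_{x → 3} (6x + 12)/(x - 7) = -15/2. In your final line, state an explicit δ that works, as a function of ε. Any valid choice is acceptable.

δ = min(2, (4/27)ε)

Fix ε > 0. We want δ > 0 with 0 < |x − 3| < δ ⇒ |(6x + 12)/(x - 7) + 15/2| < ε.
Combining over a common denominator, (6x + 12)/(x - 7) + 15/2 = [(6x + 12)·(-4) − 30·(x - 7)] / [(-4)·(x - 7)] = -54(x − 3) / ((-4)(x - 7)).
So |(6x + 12)/(x - 7) + 15/2| = 54|x − 3| / (4·|x − 7|).
Restrict δ ≤ 2. Then |x − 3| < 2 gives |x − 7| = |(x − 3) + (-4)| ≥ 4 − 2 = 2.
Hence |(6x + 12)/(x - 7) + 15/2| < 54|x − 3|/(4·2) = (27/4)|x − 3|, which is < ε once |x − 3| < (4/27)ε.
Take δ = min(2, (4/27)ε). Then 0 < |x − 3| < δ forces both bounds, so |(6x + 12)/(x - 7) + 15/2| < ε.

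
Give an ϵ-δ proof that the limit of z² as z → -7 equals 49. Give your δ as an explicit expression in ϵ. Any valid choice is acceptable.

Fix ϵ > 0. We seek δ > 0 with 0 < |z + 7| < δ ⇒ |z² − 49| < ϵ.
Factor: z² − 49 = (z + 7)(z - 7), so |z² − 49| = |z + 7|·|z - 7|.
Restrict δ ≤ 1. Then |z + 7| < 1 gives |z| < 8, so by the triangle inequality |z - 7| ≤ 8 + 7 = 15.
Hence |z² − 49| ≤ 15|z + 7|, which is < ϵ once |z + 7| < ϵ/15.
Take δ = min(1, ϵ/15). If 0 < |z + 7| < δ then both bounds hold and |z² − 49| ≤ 15|z + 7| < 15·(ϵ/15) = ϵ.

δ = min(1, ϵ/15)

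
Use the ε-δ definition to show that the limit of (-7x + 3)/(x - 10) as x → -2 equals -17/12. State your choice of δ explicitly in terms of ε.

δ = min(6, (72/67)ε)

Let ε > 0 be given. We want δ > 0 with 0 < |x + 2| < δ ⇒ |(-7x + 3)/(x - 10) + 17/12| < ε.
Combining over a common denominator, (-7x + 3)/(x - 10) + 17/12 = [(-7x + 3)·(-12) − 17·(x - 10)] / [(-12)·(x - 10)] = 67(x + 2) / ((-12)(x - 10)).
So |(-7x + 3)/(x - 10) + 17/12| = 67|x + 2| / (12·|x − 10|).
Require δ ≤ 6, so |x − 10| ≥ |-12| − |x + 2| > 12 − 6 = 6.
Hence |(-7x + 3)/(x - 10) + 17/12| < 67|x + 2|/(12·6) = (67/72)|x + 2|, which is < ε once |x + 2| < (72/67)ε.
Take δ = min(6, (72/67)ε). Then 0 < |x + 2| < δ forces both bounds, so |(-7x + 3)/(x - 10) + 17/12| < ε.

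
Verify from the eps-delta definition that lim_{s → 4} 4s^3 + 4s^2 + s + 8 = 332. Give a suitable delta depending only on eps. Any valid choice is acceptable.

delta = min(1, eps/281)

Let eps > 0 be given. We want delta > 0 such that 0 < |s − 4| < delta implies |(4s^3 + 4s^2 + s + 8) − 332| < eps.
(4s^3 + 4s^2 + s + 8) − 332 = 4s^3 + 4s^2 + s - 324 = (s − 4)(4s^2 + 20s + 81).
So |(4s^3 + 4s^2 + s + 8) − 332| = |s − 4|·|4s^2 + 20s + 81|.
Assume first that |s − 4| < 1, so |s| < 5. Then |4s^2 + 20s + 81| ≤ 4·5^2 + 20·5 + 81 = 281.
Hence |(4s^3 + 4s^2 + s + 8) − 332| ≤ 281|s − 4| < eps provided |s − 4| < eps/281.
Take delta = min(1, eps/281). Then 0 < |s − 4| < delta gives both |s − 4| < 1 and |s − 4| < eps/281, so |(4s^3 + 4s^2 + s + 8) − 332| < eps.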